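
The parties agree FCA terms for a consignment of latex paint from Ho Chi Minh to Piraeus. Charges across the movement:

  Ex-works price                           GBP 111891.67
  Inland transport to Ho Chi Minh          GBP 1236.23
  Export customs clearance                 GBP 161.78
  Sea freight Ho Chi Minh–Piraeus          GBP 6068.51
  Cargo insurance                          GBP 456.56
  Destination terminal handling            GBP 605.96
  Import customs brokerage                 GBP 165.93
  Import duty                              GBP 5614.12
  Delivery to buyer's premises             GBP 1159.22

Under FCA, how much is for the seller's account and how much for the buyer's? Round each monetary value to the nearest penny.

Seller: GBP 113289.68; buyer: GBP 14070.30

FCA: the seller delivers export-cleared goods to the carrier; the buyer bears costs from that point.
Seller's account: goods 111891.67 + inland to port 1236.23 + export clearance 161.78 = 113289.68
Buyer's account: freight 6068.51 + insurance 456.56 + destination terminal 605.96 + brokerage 165.93 + duty 5614.12 + delivery 1159.22 = 14070.30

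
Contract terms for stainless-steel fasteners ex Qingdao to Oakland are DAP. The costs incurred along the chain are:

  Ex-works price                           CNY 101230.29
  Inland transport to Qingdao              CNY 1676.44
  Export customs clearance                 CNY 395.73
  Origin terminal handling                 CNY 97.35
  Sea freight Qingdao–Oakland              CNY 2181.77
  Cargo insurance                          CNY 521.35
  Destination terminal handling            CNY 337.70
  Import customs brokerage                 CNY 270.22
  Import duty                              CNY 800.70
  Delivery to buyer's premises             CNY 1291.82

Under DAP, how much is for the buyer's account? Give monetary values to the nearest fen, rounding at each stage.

DAP: the seller bears all costs to the named destination except import duty and clearance.
Seller's account: goods 101230.29 + inland to port 1676.44 + export clearance 395.73 + origin terminal 97.35 + freight 2181.77 + insurance 521.35 + destination terminal 337.70 + delivery 1291.82 = 107732.45
Buyer's account: brokerage 270.22 + duty 800.70 = 1070.92

Buyer's account: CNY 1070.92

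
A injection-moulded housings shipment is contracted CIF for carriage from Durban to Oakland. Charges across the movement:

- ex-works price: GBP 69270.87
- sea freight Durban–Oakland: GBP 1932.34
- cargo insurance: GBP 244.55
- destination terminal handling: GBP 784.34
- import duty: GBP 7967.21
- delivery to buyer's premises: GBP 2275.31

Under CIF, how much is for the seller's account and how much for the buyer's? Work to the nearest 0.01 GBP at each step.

CIF: the seller pays costs through ocean freight and marine insurance to the destination port.
Seller's account: goods 69270.87 + freight 1932.34 + insurance 244.55 = 71447.76
Buyer's account: destination terminal 784.34 + duty 7967.21 + delivery 2275.31 = 11026.86

Seller: GBP 71447.76; buyer: GBP 11026.86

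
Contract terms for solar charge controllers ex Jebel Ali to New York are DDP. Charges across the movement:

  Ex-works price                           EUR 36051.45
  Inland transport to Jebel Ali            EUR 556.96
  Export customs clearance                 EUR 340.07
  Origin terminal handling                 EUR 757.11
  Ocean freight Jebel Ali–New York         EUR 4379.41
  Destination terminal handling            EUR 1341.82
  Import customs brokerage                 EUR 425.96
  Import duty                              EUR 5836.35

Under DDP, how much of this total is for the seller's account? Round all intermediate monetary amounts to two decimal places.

DDP: the seller bears all costs including import duty.
Seller's account: goods 36051.45 + inland to port 556.96 + export clearance 340.07 + origin terminal 757.11 + freight 4379.41 + destination terminal 1341.82 + brokerage 425.96 + duty 5836.35 = 49689.13
Buyer's account: 0.00

Seller's account: EUR 49689.13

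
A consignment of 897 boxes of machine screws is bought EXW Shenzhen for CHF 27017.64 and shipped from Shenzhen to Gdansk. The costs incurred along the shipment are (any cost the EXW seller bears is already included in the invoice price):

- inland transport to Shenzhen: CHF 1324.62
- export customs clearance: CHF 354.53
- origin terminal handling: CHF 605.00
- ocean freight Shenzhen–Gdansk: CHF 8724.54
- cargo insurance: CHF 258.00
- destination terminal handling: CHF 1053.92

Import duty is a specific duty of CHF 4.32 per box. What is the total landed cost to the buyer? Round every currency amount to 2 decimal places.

EXW: the seller makes goods available at their premises; the buyer bears all onward costs.
CIF value = EXW price + inland to port + export clearance + origin terminal + freight + insurance = 27017.64 + 1324.62 + 354.53 + 605.00 + 8724.54 + 258.00 = 38284.33
Import duty = 897 × 4.32 = 3875.04
Buyer bears: inland to port 1324.62 + export clearance 354.53 + origin terminal 605.00 + freight 8724.54 + insurance 258.00 + destination terminal 1053.92 + duty 3875.04 = 16195.65
Landed cost = invoice 27017.64 + 16195.65 = 43213.29

Total landed cost: CHF 43213.29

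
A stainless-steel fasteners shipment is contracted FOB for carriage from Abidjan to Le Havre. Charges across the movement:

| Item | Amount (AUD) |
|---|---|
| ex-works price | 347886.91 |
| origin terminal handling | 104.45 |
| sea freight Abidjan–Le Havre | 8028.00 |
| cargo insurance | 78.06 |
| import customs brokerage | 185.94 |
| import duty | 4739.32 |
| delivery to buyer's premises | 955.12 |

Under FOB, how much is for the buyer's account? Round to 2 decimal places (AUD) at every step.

FOB: the seller bears costs until goods are on board at the origin port; the buyer bears freight, insurance and all costs thereafter.
Seller's account: goods 347886.91 + origin terminal 104.45 = 347991.36
Buyer's account: freight 8028.00 + insurance 78.06 + brokerage 185.94 + duty 4739.32 + delivery 955.12 = 13986.44

Buyer's account: AUD 13986.44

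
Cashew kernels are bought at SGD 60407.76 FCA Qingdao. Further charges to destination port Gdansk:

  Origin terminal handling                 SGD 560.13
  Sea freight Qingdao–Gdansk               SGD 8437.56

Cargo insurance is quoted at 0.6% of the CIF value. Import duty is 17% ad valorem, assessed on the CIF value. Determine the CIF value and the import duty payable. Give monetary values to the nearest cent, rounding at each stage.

Let C be the CIF value. C = FCA price + pre-shipment costs + freight + 0.6% × C
C − 0.6% × C = 60407.76 + 560.13 + 8437.56
0.994 × C = 69405.45
C = 69405.45 / 0.994 = 69824.40
Insurance premium = 0.6% × 69824.40 = 418.95
Import duty = 69824.40 × 17% = 11870.15

CIF value: SGD 69824.40; import duty: SGD 11870.15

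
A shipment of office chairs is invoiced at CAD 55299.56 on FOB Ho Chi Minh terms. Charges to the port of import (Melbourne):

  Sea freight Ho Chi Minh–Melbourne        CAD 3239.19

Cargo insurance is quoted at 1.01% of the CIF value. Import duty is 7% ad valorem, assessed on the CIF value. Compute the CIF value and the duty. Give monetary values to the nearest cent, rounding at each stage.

CIF value: CAD 59136.02; import duty: CAD 4139.52

Let C be the CIF value. C = FOB price + freight + 1.01% × C
C − 1.01% × C = 55299.56 + 3239.19
0.9899 × C = 58538.75
C = 58538.75 / 0.9899 = 59136.02
Insurance premium = 1.01% × 59136.02 = 597.27
Import duty = 59136.02 × 7% = 4139.52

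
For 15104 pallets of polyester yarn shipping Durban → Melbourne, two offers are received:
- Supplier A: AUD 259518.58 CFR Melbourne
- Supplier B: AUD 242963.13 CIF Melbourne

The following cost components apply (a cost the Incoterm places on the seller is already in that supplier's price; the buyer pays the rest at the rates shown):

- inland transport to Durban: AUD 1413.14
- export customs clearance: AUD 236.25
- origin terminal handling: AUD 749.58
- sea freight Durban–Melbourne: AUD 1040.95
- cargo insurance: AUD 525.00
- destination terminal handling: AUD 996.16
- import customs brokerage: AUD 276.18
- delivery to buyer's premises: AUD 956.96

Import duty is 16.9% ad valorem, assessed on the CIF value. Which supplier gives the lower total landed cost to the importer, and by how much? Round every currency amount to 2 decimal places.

Supplier A (CFR):
CIF value = CFR price + insurance = 259518.58 + 525.00 = 260043.58
Import duty = 260043.58 × 16.9% = 43947.37
Buyer bears (A): 525.00 + 996.16 + 276.18 + 956.96 = 2754.30
Landed cost (A) = invoice 259518.58 + 2754.30 + duty 43947.37 = 306220.25
Supplier B (CIF):
The CIF price already equals the CIF value: 242963.13
Import duty = 242963.13 × 16.9% = 41060.77
Buyer bears (B): 996.16 + 276.18 + 956.96 = 2229.30
Landed cost (B) = invoice 242963.13 + 2229.30 + duty 41060.77 = 286253.20
Difference = |306220.25 − 286253.20| = 19967.05

Supplier B is cheaper by AUD 19967.05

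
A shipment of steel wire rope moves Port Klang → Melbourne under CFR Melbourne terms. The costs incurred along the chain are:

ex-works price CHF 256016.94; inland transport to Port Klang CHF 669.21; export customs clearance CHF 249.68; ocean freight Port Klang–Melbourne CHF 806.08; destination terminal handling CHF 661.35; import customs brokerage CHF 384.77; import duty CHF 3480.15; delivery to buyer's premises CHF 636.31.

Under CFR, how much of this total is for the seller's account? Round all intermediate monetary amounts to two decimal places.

CFR: the seller pays costs through ocean freight to the destination port, but not insurance.
Seller's account: goods 256016.94 + inland to port 669.21 + export clearance 249.68 + freight 806.08 = 257741.91
Buyer's account: destination terminal 661.35 + brokerage 384.77 + duty 3480.15 + delivery 636.31 = 5162.58

Seller's account: CHF 257741.91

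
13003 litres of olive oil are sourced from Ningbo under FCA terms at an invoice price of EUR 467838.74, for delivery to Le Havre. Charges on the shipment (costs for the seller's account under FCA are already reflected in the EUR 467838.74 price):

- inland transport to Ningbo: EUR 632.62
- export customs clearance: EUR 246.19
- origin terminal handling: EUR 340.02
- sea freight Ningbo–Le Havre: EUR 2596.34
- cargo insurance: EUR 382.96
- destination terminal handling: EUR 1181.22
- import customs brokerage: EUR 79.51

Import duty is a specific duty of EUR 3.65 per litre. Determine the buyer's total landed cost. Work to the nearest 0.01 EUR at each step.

FCA: the seller delivers export-cleared goods to the carrier; the buyer bears costs from that point.
Already in the invoice (seller's account under FCA): inland to port, export clearance — exclude.
CIF value = FCA price + origin terminal + freight + insurance = 467838.74 + 340.02 + 2596.34 + 382.96 = 471158.06
Import duty = 13003 × 3.65 = 47460.95
Buyer bears: origin terminal 340.02 + freight 2596.34 + insurance 382.96 + destination terminal 1181.22 + brokerage 79.51 + duty 47460.95 = 52041.00
Landed cost = invoice 467838.74 + 52041.00 = 519879.74

Total landed cost: EUR 519879.74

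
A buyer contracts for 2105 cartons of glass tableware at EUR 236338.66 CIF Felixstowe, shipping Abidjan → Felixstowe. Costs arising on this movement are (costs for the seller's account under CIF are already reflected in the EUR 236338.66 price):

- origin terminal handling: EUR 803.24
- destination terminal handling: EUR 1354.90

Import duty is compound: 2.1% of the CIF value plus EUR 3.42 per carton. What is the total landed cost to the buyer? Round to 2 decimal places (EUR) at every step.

CIF: the seller pays costs through ocean freight and marine insurance to the destination port.
Already in the invoice (seller's account under CIF): origin terminal — exclude.
The CIF price already equals the CIF value: 236338.66
Ad valorem component: 236338.66 × 2.1% = 4963.11
Specific component: 2105 × 3.42 = 7199.10
Import duty = 4963.11 + 7199.10 = 12162.21
Buyer bears: destination terminal 1354.90 + duty 12162.21 = 13517.11
Landed cost = invoice 236338.66 + 13517.11 = 249855.77

Total landed cost: EUR 249855.77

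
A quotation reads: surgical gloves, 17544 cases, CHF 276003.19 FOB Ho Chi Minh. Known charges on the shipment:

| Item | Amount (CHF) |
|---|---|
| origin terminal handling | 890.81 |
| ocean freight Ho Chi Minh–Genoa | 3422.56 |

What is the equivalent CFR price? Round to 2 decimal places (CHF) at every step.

CFR price: CHF 279425.75

Not relevant to the conversion: origin terminal — on the seller under both FOB and CFR; already in the FOB price and stays in the CFR price.
From FOB to CFR, the seller additionally bears: freight.
CFR price = 276003.19 + 3422.56 = 279425.75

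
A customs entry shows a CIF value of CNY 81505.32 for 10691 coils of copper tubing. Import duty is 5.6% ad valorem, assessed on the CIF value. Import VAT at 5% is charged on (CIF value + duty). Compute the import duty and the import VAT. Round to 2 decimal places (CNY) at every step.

Import duty: CNY 4564.30; import VAT: CNY 4303.48

Import duty = 81505.32 × 5.6% = 4564.30
VAT base = CIF + duty = 81505.32 + 4564.30 = 86069.62
Import VAT = 86069.62 × 5% = 4303.48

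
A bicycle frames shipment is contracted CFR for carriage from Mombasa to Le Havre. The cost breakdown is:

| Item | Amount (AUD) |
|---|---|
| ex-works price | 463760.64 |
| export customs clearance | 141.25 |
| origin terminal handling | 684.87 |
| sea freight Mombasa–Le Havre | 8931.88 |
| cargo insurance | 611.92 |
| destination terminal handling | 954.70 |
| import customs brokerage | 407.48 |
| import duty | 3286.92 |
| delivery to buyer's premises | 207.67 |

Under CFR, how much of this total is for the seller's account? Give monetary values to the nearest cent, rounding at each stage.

CFR: the seller pays costs through ocean freight to the destination port, but not insurance.
Seller's account: goods 463760.64 + export clearance 141.25 + origin terminal 684.87 + freight 8931.88 = 473518.64
Buyer's account: insurance 611.92 + destination terminal 954.70 + brokerage 407.48 + duty 3286.92 + delivery 207.67 = 5468.69

Seller's account: AUD 473518.64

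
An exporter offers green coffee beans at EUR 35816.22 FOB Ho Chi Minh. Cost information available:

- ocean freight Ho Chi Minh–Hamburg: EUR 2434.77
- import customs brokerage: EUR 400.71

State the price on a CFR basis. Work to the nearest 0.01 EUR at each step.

CFR price: EUR 38250.99

Not relevant to the conversion: brokerage — on the buyer under both terms; not part of either seller's price.
From FOB to CFR, the seller additionally bears: freight.
CFR price = 35816.22 + 2434.77 = 38250.99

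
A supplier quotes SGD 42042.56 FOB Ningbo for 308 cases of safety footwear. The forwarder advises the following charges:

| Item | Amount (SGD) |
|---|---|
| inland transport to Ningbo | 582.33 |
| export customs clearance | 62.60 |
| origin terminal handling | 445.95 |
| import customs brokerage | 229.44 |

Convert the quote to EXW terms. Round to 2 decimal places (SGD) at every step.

Not relevant to the conversion: brokerage — on the buyer under both terms; not part of either seller's price.
From FOB to EXW, the seller no longer bears: inland to port, export clearance, origin terminal.
EXW price = 42042.56 − 582.33 − 62.60 − 445.95 = 40951.68

EXW price: SGD 40951.68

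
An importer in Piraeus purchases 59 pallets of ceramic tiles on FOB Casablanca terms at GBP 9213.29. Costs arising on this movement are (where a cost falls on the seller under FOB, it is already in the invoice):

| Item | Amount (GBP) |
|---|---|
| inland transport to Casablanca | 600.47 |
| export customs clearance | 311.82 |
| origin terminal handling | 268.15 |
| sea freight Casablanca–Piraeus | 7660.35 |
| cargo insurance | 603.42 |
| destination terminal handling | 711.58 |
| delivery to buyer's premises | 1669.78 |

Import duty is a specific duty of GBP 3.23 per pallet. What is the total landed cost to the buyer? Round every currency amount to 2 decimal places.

Total landed cost: GBP 20048.99

FOB: the seller bears costs until goods are on board at the origin port; the buyer bears freight, insurance and all costs thereafter.
Already in the invoice (seller's account under FOB): inland to port, export clearance, origin terminal — exclude.
CIF value = FOB price + freight + insurance = 9213.29 + 7660.35 + 603.42 = 17477.06
Import duty = 59 × 3.23 = 190.57
Buyer bears: freight 7660.35 + insurance 603.42 + destination terminal 711.58 + delivery 1669.78 + duty 190.57 = 10835.70
Landed cost = invoice 9213.29 + 10835.70 = 20048.99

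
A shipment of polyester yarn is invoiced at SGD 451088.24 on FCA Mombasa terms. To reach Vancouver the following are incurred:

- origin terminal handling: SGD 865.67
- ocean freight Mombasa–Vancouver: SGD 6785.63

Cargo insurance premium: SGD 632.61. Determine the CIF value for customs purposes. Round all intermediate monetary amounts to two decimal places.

CIF value: SGD 459372.15

CIF = FCA price + pre-shipment costs + freight + insurance
CIF = 451088.24 + 865.67 + 6785.63 + 632.61 = 459372.15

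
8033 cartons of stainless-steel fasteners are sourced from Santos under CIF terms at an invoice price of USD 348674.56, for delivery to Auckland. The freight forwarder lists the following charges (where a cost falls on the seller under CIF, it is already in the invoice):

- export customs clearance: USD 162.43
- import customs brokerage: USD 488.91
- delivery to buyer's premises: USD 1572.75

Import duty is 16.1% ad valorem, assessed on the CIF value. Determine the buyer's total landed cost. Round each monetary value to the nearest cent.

CIF: the seller pays costs through ocean freight and marine insurance to the destination port.
Already in the invoice (seller's account under CIF): export clearance — exclude.
The CIF price already equals the CIF value: 348674.56
Import duty = 348674.56 × 16.1% = 56136.60
Buyer bears: brokerage 488.91 + delivery 1572.75 + duty 56136.60 = 58198.26
Landed cost = invoice 348674.56 + 58198.26 = 406872.82

Total landed cost: USD 406872.82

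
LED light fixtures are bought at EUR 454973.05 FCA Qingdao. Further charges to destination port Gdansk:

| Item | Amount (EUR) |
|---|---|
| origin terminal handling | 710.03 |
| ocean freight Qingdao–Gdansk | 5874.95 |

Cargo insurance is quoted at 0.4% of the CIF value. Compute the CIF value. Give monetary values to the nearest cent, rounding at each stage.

CIF value: EUR 463411.68

Let C be the CIF value. C = FCA price + pre-shipment costs + freight + 0.4% × C
C − 0.4% × C = 454973.05 + 710.03 + 5874.95
0.996 × C = 461558.03
C = 461558.03 / 0.996 = 463411.68
Insurance premium = 0.4% × 463411.68 = 1853.65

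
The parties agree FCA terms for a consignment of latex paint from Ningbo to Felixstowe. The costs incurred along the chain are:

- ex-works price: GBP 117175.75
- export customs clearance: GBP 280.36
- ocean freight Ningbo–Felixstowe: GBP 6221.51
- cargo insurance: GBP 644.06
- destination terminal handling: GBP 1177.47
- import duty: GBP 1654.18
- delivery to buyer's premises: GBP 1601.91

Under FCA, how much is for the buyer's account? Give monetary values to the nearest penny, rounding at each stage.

FCA: the seller delivers export-cleared goods to the carrier; the buyer bears costs from that point.
Seller's account: goods 117175.75 + export clearance 280.36 = 117456.11
Buyer's account: freight 6221.51 + insurance 644.06 + destination terminal 1177.47 + duty 1654.18 + delivery 1601.91 = 11299.13

Buyer's account: GBP 11299.13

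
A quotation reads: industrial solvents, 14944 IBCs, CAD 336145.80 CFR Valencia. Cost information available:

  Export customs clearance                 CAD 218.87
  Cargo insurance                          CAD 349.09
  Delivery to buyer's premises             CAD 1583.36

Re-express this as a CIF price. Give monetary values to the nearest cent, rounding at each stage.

Not relevant to the conversion: export clearance — on the seller under both CFR and CIF; already in the CFR price and stays in the CIF price. delivery — on the buyer under both terms; not part of either seller's price.
From CFR to CIF, the seller additionally bears: insurance.
CIF price = 336145.80 + 349.09 = 336494.89

CIF price: CAD 336494.89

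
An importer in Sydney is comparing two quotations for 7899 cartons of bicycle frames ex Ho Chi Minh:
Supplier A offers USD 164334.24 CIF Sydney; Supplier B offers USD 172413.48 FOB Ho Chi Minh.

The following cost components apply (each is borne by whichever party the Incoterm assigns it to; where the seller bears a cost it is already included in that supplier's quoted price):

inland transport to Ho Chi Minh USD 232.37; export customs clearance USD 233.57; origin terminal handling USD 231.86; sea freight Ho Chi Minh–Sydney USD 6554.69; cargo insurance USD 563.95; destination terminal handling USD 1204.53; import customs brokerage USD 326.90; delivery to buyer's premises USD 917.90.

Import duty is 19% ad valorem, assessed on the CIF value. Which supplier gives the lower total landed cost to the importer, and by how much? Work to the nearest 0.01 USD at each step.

Supplier A is cheaper by USD 18085.47

Supplier A (CIF):
The CIF price already equals the CIF value: 164334.24
Import duty = 164334.24 × 19% = 31223.51
Buyer bears (A): 1204.53 + 326.90 + 917.90 = 2449.33
Landed cost (A) = invoice 164334.24 + 2449.33 + duty 31223.51 = 198007.08
Supplier B (FOB):
CIF value = FOB price + freight + insurance = 172413.48 + 6554.69 + 563.95 = 179532.12
Import duty = 179532.12 × 19% = 34111.10
Buyer bears (B): 6554.69 + 563.95 + 1204.53 + 326.90 + 917.90 = 9567.97
Landed cost (B) = invoice 172413.48 + 9567.97 + duty 34111.10 = 216092.55
Difference = |198007.08 − 216092.55| = 18085.47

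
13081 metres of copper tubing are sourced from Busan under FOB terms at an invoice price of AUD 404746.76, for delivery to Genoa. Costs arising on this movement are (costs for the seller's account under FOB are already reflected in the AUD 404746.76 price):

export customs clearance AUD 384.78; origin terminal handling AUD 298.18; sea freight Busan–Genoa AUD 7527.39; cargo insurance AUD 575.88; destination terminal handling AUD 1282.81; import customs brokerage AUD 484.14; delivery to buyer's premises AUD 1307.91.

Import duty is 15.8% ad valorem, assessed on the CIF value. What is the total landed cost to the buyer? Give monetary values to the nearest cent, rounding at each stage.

Total landed cost: AUD 481155.19

FOB: the seller bears costs until goods are on board at the origin port; the buyer bears freight, insurance and all costs thereafter.
Already in the invoice (seller's account under FOB): export clearance, origin terminal — exclude.
CIF value = FOB price + freight + insurance = 404746.76 + 7527.39 + 575.88 = 412850.03
Import duty = 412850.03 × 15.8% = 65230.30
Buyer bears: freight 7527.39 + insurance 575.88 + destination terminal 1282.81 + brokerage 484.14 + delivery 1307.91 + duty 65230.30 = 76408.43
Landed cost = invoice 404746.76 + 76408.43 = 481155.19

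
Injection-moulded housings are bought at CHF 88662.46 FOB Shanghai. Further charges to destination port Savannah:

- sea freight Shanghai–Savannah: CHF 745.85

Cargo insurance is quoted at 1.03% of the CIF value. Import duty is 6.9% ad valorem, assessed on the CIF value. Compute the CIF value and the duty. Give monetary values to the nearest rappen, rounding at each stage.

CIF value: CHF 90338.80; import duty: CHF 6233.38

Let C be the CIF value. C = FOB price + freight + 1.03% × C
C − 1.03% × C = 88662.46 + 745.85
0.9897 × C = 89408.31
C = 89408.31 / 0.9897 = 90338.80
Insurance premium = 1.03% × 90338.80 = 930.49
Import duty = 90338.80 × 6.9% = 6233.38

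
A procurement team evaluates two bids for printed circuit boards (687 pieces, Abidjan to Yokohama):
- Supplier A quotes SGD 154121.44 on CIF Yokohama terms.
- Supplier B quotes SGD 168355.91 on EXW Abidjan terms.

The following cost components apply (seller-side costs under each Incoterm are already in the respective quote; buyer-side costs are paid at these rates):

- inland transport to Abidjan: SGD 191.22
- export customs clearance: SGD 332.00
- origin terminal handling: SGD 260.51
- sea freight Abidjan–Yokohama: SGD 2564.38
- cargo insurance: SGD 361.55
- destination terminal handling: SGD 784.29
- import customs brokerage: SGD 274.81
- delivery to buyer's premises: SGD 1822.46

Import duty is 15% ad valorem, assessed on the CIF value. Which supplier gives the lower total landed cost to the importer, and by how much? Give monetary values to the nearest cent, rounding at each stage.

Supplier A is cheaper by SGD 20635.75

Supplier A (CIF):
The CIF price already equals the CIF value: 154121.44
Import duty = 154121.44 × 15% = 23118.22
Buyer bears (A): 784.29 + 274.81 + 1822.46 = 2881.56
Landed cost (A) = invoice 154121.44 + 2881.56 + duty 23118.22 = 180121.22
Supplier B (EXW):
CIF value = EXW price + inland to port + export clearance + origin terminal + freight + insurance = 168355.91 + 191.22 + 332.00 + 260.51 + 2564.38 + 361.55 = 172065.57
Import duty = 172065.57 × 15% = 25809.84
Buyer bears (B): 191.22 + 332.00 + 260.51 + 2564.38 + 361.55 + 784.29 + 274.81 + 1822.46 = 6591.22
Landed cost (B) = invoice 168355.91 + 6591.22 + duty 25809.84 = 200756.97
Difference = |180121.22 − 200756.97| = 20635.75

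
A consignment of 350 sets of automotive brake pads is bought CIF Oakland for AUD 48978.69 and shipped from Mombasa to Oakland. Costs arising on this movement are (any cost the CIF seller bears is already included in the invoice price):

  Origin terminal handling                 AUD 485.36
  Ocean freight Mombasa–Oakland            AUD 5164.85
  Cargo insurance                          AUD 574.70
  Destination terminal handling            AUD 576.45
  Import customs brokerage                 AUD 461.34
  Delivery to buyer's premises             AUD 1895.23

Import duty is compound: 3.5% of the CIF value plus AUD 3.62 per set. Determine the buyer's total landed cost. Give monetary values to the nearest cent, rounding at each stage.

CIF: the seller pays costs through ocean freight and marine insurance to the destination port.
Already in the invoice (seller's account under CIF): origin terminal, freight, insurance — exclude.
The CIF price already equals the CIF value: 48978.69
Ad valorem component: 48978.69 × 3.5% = 1714.25
Specific component: 350 × 3.62 = 1267.00
Import duty = 1714.25 + 1267.00 = 2981.25
Buyer bears: destination terminal 576.45 + brokerage 461.34 + delivery 1895.23 + duty 2981.25 = 5914.27
Landed cost = invoice 48978.69 + 5914.27 = 54892.96

Total landed cost: AUD 54892.96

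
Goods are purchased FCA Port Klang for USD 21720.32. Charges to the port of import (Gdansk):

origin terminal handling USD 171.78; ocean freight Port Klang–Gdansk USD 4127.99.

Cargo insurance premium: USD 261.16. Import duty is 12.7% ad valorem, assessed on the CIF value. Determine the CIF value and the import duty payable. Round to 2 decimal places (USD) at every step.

CIF value: USD 26281.25; import duty: USD 3337.72

CIF = FCA price + pre-shipment costs + freight + insurance
CIF = 21720.32 + 171.78 + 4127.99 + 261.16 = 26281.25
Import duty = 26281.25 × 12.7% = 3337.72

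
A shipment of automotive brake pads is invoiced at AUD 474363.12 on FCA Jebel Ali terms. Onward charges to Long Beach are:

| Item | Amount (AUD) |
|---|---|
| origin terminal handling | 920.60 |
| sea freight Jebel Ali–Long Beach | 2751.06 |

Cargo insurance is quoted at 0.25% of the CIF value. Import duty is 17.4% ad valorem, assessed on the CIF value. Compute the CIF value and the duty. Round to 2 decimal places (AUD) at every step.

CIF value: AUD 479232.86; import duty: AUD 83386.52

Let C be the CIF value. C = FCA price + pre-shipment costs + freight + 0.25% × C
C − 0.25% × C = 474363.12 + 920.60 + 2751.06
0.9975 × C = 478034.78
C = 478034.78 / 0.9975 = 479232.86
Insurance premium = 0.25% × 479232.86 = 1198.08
Import duty = 479232.86 × 17.4% = 83386.52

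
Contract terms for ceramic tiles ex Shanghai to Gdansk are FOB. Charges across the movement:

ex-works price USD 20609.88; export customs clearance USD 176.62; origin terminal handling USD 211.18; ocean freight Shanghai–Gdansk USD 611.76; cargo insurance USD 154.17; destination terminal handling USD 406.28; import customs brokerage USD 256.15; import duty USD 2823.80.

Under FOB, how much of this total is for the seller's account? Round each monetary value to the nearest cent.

FOB: the seller bears costs until goods are on board at the origin port; the buyer bears freight, insurance and all costs thereafter.
Seller's account: goods 20609.88 + export clearance 176.62 + origin terminal 211.18 = 20997.68
Buyer's account: freight 611.76 + insurance 154.17 + destination terminal 406.28 + brokerage 256.15 + duty 2823.80 = 4252.16

Seller's account: USD 20997.68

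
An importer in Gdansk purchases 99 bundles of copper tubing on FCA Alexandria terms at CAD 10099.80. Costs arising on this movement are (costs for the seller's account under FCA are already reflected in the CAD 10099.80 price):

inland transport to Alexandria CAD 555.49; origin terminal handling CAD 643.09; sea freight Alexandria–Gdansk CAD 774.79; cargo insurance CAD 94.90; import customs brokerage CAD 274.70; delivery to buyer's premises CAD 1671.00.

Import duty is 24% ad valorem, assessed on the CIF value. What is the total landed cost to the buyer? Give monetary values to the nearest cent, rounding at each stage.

FCA: the seller delivers export-cleared goods to the carrier; the buyer bears costs from that point.
Already in the invoice (seller's account under FCA): inland to port — exclude.
CIF value = FCA price + origin terminal + freight + insurance = 10099.80 + 643.09 + 774.79 + 94.90 = 11612.58
Import duty = 11612.58 × 24% = 2787.02
Buyer bears: origin terminal 643.09 + freight 774.79 + insurance 94.90 + brokerage 274.70 + delivery 1671.00 + duty 2787.02 = 6245.50
Landed cost = invoice 10099.80 + 6245.50 = 16345.30

Total landed cost: CAD 16345.30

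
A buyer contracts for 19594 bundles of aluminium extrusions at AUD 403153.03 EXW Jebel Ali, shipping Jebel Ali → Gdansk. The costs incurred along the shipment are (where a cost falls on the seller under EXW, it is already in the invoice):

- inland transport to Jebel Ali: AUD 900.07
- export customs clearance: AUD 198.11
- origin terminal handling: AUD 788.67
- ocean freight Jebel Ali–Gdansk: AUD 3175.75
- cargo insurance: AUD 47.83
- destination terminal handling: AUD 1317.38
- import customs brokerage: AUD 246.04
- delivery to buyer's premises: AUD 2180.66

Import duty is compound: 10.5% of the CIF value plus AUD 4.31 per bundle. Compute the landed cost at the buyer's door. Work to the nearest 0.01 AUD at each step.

Total landed cost: AUD 539325.34

EXW: the seller makes goods available at their premises; the buyer bears all onward costs.
CIF value = EXW price + inland to port + export clearance + origin terminal + freight + insurance = 403153.03 + 900.07 + 198.11 + 788.67 + 3175.75 + 47.83 = 408263.46
Ad valorem component: 408263.46 × 10.5% = 42867.66
Specific component: 19594 × 4.31 = 84450.14
Import duty = 42867.66 + 84450.14 = 127317.80
Buyer bears: inland to port 900.07 + export clearance 198.11 + origin terminal 788.67 + freight 3175.75 + insurance 47.83 + destination terminal 1317.38 + brokerage 246.04 + delivery 2180.66 + duty 127317.80 = 136172.31
Landed cost = invoice 403153.03 + 136172.31 = 539325.34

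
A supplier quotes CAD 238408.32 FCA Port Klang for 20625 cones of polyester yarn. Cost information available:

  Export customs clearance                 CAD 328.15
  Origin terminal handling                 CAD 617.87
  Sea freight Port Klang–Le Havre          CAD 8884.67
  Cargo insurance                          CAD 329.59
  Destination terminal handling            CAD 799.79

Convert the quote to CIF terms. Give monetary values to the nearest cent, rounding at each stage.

Not relevant to the conversion: export clearance — on the seller under both FCA and CIF; already in the FCA price and stays in the CIF price. destination terminal — on the buyer under both terms; not part of either seller's price.
From FCA to CIF, the seller additionally bears: origin terminal, freight, insurance.
CIF price = 238408.32 + 617.87 + 8884.67 + 329.59 = 248240.45

CIF price: CAD 248240.45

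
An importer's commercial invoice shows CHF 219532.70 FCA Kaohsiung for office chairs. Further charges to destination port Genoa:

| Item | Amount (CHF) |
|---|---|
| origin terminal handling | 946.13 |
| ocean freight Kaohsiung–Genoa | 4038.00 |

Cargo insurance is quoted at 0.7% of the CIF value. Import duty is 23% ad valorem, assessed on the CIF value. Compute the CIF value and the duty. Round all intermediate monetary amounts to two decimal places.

CIF value: CHF 226099.53; import duty: CHF 52002.89

Let C be the CIF value. C = FCA price + pre-shipment costs + freight + 0.7% × C
C − 0.7% × C = 219532.70 + 946.13 + 4038.00
0.993 × C = 224516.83
C = 224516.83 / 0.993 = 226099.53
Insurance premium = 0.7% × 226099.53 = 1582.70
Import duty = 226099.53 × 23% = 52002.89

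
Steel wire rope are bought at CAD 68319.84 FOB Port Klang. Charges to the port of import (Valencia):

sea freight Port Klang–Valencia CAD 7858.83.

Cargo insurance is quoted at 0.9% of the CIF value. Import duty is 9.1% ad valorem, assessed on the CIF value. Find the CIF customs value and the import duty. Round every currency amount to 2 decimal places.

CIF value: CAD 76870.50; import duty: CAD 6995.22

Let C be the CIF value. C = FOB price + freight + 0.9% × C
C − 0.9% × C = 68319.84 + 7858.83
0.991 × C = 76178.67
C = 76178.67 / 0.991 = 76870.50
Insurance premium = 0.9% × 76870.50 = 691.83
Import duty = 76870.50 × 9.1% = 6995.22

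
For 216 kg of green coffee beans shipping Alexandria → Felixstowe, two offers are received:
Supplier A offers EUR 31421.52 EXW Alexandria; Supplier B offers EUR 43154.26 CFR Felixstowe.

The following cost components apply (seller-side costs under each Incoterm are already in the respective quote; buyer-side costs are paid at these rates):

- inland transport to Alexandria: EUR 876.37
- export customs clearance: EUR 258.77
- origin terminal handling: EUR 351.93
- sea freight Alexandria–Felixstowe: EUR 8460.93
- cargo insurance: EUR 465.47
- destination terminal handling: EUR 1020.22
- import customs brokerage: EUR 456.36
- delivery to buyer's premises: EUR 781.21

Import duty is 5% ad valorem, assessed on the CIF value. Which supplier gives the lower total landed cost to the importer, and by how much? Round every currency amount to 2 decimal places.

Supplier A (EXW):
CIF value = EXW price + inland to port + export clearance + origin terminal + freight + insurance = 31421.52 + 876.37 + 258.77 + 351.93 + 8460.93 + 465.47 = 41834.99
Import duty = 41834.99 × 5% = 2091.75
Buyer bears (A): 876.37 + 258.77 + 351.93 + 8460.93 + 465.47 + 1020.22 + 456.36 + 781.21 = 12671.26
Landed cost (A) = invoice 31421.52 + 12671.26 + duty 2091.75 = 46184.53
Supplier B (CFR):
CIF value = CFR price + insurance = 43154.26 + 465.47 = 43619.73
Import duty = 43619.73 × 5% = 2180.99
Buyer bears (B): 465.47 + 1020.22 + 456.36 + 781.21 = 2723.26
Landed cost (B) = invoice 43154.26 + 2723.26 + duty 2180.99 = 48058.51
Difference = |46184.53 − 48058.51| = 1873.98

Supplier A is cheaper by EUR 1873.98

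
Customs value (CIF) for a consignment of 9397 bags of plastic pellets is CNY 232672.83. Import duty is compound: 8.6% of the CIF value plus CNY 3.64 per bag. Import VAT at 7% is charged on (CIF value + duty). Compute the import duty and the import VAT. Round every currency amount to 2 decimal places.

Ad valorem component: 232672.83 × 8.6% = 20009.86
Specific component: 9397 × 3.64 = 34205.08
Import duty = 20009.86 + 34205.08 = 54214.94
VAT base = CIF + duty = 232672.83 + 54214.94 = 286887.77
Import VAT = 286887.77 × 7% = 20082.14

Import duty: CNY 54214.94; import VAT: CNY 20082.14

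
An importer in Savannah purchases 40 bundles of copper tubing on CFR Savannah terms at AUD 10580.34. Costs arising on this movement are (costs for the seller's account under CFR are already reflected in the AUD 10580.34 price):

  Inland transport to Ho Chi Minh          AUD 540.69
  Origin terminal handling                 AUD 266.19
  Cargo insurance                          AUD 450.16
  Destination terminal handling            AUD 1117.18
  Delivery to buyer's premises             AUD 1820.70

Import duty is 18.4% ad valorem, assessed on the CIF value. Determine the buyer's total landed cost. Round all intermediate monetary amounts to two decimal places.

CFR: the seller pays costs through ocean freight to the destination port, but not insurance.
Already in the invoice (seller's account under CFR): inland to port, origin terminal — exclude.
CIF value = CFR price + insurance = 10580.34 + 450.16 = 11030.50
Import duty = 11030.50 × 18.4% = 2029.61
Buyer bears: insurance 450.16 + destination terminal 1117.18 + delivery 1820.70 + duty 2029.61 = 5417.65
Landed cost = invoice 10580.34 + 5417.65 = 15997.99

Total landed cost: AUD 15997.99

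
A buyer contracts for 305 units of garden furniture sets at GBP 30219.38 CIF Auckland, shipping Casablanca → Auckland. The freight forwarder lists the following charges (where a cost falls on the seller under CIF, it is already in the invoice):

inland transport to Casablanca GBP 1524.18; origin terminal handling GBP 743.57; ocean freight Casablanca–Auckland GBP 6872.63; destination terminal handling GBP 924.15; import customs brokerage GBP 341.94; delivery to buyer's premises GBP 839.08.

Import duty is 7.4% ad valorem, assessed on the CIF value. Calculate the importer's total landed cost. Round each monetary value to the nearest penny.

Total landed cost: GBP 34560.78

CIF: the seller pays costs through ocean freight and marine insurance to the destination port.
Already in the invoice (seller's account under CIF): inland to port, origin terminal, freight — exclude.
The CIF price already equals the CIF value: 30219.38
Import duty = 30219.38 × 7.4% = 2236.23
Buyer bears: destination terminal 924.15 + brokerage 341.94 + delivery 839.08 + duty 2236.23 = 4341.40
Landed cost = invoice 30219.38 + 4341.40 = 34560.78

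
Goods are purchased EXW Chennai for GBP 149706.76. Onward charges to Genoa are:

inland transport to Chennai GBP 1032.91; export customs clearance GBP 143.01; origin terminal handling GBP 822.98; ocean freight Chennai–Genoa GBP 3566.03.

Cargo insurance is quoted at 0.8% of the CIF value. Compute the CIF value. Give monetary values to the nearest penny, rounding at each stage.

CIF value: GBP 156523.88

Let C be the CIF value. C = EXW price + pre-shipment costs + freight + 0.8% × C
C − 0.8% × C = 149706.76 + 1032.91 + 143.01 + 822.98 + 3566.03
0.992 × C = 155271.69
C = 155271.69 / 0.992 = 156523.88
Insurance premium = 0.8% × 156523.88 = 1252.19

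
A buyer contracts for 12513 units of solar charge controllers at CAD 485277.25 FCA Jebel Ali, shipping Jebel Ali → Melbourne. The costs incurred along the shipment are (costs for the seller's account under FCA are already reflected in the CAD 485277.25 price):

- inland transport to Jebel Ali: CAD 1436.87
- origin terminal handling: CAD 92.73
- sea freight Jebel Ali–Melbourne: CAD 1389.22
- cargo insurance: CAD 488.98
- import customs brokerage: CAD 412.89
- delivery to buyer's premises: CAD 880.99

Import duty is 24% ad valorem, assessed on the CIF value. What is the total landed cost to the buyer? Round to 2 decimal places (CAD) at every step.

FCA: the seller delivers export-cleared goods to the carrier; the buyer bears costs from that point.
Already in the invoice (seller's account under FCA): inland to port — exclude.
CIF value = FCA price + origin terminal + freight + insurance = 485277.25 + 92.73 + 1389.22 + 488.98 = 487248.18
Import duty = 487248.18 × 24% = 116939.56
Buyer bears: origin terminal 92.73 + freight 1389.22 + insurance 488.98 + brokerage 412.89 + delivery 880.99 + duty 116939.56 = 120204.37
Landed cost = invoice 485277.25 + 120204.37 = 605481.62

Total landed cost: CAD 605481.62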